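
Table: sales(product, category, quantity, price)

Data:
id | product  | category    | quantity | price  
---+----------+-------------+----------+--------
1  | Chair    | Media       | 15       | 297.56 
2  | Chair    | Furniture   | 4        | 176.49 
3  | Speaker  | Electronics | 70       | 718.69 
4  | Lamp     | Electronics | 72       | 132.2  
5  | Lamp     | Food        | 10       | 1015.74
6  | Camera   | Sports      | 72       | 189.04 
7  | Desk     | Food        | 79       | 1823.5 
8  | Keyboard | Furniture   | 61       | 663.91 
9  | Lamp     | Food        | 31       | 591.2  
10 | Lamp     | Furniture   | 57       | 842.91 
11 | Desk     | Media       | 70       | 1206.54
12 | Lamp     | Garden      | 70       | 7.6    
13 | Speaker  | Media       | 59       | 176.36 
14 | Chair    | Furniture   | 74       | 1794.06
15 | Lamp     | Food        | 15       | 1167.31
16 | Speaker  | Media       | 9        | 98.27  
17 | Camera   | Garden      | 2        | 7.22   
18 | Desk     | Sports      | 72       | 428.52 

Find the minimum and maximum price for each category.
SELECT category, MIN(price), MAX(price)
FROM sales
GROUP BY category

Result:
  Electronics: min=132.20, max=718.69
  Food: min=591.20, max=1823.50
  Furniture: min=176.49, max=1794.06
  Garden: min=7.22, max=7.60
  Media: min=98.27, max=1206.54
  Sports: min=189.04, max=428.52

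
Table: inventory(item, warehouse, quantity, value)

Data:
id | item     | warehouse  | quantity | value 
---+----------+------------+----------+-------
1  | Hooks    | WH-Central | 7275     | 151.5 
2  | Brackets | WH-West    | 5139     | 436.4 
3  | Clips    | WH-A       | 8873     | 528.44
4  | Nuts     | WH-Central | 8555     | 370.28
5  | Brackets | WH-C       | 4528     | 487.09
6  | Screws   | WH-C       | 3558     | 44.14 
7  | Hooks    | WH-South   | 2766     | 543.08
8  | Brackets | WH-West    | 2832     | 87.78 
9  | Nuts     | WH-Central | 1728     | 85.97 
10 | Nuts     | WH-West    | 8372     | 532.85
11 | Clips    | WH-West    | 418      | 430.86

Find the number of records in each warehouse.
SELECT warehouse, COUNT(*) as count
FROM inventory
GROUP BY warehouse

Result:
  WH-A: 1
  WH-C: 2
  WH-Central: 3
  WH-South: 1
  WH-West: 4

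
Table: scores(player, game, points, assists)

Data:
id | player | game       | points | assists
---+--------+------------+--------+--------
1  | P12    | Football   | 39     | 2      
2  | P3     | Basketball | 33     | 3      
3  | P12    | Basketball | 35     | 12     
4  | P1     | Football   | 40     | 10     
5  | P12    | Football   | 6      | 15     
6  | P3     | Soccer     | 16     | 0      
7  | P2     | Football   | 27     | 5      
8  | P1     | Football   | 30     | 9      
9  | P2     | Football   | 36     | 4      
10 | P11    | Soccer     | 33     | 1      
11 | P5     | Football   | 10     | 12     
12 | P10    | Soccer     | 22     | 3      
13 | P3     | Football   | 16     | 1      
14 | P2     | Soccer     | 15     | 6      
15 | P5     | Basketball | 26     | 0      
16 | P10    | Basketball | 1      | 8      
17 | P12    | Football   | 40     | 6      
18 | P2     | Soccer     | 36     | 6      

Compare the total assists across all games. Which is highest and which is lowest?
SELECT game, SUM(assists)
FROM scores
GROUP BY game
ORDER BY SUM(assists)

All groups:
  Soccer: 16
  Basketball: 23
  Football: 64

Highest: Football (64)
Lowest: Soccer (16)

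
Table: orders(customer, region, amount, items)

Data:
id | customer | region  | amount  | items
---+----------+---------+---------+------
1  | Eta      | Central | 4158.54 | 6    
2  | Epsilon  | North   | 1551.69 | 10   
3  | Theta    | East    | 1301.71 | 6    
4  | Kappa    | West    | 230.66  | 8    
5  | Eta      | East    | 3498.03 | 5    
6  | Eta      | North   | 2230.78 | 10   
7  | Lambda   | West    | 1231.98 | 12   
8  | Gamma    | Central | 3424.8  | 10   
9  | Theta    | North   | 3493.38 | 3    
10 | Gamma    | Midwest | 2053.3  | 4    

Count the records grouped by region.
SELECT region, COUNT(*) as count
FROM orders
GROUP BY region

Result:
  Central: 2
  East: 2
  Midwest: 1
  North: 3
  West: 2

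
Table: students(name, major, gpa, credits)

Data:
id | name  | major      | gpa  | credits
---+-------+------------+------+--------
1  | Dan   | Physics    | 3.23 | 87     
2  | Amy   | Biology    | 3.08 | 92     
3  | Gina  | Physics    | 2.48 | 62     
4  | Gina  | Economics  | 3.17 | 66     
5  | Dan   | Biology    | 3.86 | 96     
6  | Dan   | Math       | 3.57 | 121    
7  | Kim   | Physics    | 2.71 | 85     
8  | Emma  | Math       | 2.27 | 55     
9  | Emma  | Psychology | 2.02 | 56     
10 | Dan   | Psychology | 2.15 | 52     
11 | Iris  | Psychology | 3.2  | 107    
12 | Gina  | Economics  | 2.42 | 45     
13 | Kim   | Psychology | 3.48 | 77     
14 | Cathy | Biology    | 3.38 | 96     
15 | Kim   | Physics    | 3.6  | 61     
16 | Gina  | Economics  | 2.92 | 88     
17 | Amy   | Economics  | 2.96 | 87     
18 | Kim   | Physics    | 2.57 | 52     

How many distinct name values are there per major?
SELECT major, COUNT(DISTINCT name)
FROM students
GROUP BY major

Result:
  Biology: 3 distinct
  Economics: 2 distinct
  Math: 2 distinct
  Physics: 3 distinct
  Psychology: 4 distinct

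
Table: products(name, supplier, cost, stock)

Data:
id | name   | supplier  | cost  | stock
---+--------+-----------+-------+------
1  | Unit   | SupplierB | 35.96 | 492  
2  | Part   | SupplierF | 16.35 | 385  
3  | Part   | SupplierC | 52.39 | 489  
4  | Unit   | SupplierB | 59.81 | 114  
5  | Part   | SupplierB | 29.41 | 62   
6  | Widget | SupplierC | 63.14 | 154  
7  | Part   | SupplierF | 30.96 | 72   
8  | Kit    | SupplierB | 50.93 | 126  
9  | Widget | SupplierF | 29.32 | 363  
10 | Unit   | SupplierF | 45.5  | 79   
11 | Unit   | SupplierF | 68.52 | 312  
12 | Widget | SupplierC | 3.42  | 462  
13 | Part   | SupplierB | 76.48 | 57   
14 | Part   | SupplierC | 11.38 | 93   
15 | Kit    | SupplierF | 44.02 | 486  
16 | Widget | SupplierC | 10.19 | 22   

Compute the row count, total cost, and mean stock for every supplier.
SELECT supplier,
       COUNT(*) as cnt,
       SUM(cost) as total_cost,
       AVG(stock) as avg_stock
FROM products
GROUP BY supplier

Result:
  SupplierB: 5 records, 252.59 total cost, 170.20 avg stock
  SupplierC: 5 records, 140.52 total cost, 244.00 avg stock
  SupplierF: 6 records, 234.67 total cost, 282.83 avg stock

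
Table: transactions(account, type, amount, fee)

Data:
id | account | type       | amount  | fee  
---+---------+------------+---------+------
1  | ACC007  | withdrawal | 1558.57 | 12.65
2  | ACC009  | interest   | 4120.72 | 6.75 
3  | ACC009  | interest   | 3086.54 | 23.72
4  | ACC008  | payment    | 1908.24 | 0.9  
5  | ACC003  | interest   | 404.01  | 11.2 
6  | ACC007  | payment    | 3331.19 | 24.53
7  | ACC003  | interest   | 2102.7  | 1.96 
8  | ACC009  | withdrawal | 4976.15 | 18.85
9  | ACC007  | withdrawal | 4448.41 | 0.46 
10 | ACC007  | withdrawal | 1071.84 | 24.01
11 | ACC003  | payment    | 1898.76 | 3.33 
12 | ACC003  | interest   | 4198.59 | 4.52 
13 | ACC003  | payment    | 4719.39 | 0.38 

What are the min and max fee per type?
SELECT type, MIN(fee), MAX(fee)
FROM transactions
GROUP BY type

Result:
  interest: min=1.96, max=23.72
  payment: min=0.38, max=24.53
  withdrawal: min=0.46, max=24.01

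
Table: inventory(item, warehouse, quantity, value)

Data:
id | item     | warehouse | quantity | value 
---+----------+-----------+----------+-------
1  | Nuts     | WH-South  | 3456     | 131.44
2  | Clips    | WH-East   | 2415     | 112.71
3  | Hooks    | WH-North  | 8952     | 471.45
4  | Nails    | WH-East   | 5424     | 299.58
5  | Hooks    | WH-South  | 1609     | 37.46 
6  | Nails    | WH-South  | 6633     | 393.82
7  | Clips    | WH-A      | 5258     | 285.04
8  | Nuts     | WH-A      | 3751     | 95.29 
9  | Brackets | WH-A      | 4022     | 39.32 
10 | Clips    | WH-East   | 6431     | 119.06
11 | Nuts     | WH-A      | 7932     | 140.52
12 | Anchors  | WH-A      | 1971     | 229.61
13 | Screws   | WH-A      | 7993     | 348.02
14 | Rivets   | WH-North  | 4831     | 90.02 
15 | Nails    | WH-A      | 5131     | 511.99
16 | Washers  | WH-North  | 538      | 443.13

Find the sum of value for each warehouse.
SELECT warehouse, SUM(value) as result
FROM inventory
GROUP BY warehouse

Result:
  WH-A: 1649.79
  WH-East: 531.35
  WH-North: 1004.60
  WH-South: 562.72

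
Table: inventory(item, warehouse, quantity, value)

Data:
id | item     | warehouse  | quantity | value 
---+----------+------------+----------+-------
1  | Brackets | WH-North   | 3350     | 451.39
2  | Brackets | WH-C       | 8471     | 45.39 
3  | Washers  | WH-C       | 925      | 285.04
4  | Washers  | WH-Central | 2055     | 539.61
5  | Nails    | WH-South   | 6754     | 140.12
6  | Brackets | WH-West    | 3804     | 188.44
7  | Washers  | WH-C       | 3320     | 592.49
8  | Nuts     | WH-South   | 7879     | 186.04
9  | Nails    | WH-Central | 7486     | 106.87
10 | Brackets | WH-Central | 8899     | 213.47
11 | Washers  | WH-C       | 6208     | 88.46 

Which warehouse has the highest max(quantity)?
SELECT warehouse, MAX(quantity) as val
FROM inventory
GROUP BY warehouse
ORDER BY val DESC
LIMIT 1

Result: WH-Central with max(quantity) = 8899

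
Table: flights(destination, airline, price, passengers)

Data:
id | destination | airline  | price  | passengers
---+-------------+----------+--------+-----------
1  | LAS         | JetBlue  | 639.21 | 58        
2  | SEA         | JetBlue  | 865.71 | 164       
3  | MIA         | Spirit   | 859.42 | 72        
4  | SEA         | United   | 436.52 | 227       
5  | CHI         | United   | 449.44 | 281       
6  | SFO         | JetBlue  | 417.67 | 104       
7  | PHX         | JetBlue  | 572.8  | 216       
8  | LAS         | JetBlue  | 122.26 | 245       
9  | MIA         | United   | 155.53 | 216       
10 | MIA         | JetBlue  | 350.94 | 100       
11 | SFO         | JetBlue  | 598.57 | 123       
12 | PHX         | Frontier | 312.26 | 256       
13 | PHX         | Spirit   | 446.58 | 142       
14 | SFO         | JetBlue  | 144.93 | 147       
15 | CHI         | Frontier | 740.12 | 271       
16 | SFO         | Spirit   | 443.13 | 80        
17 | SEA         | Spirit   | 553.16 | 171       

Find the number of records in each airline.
SELECT airline, COUNT(*) as count
FROM flights
GROUP BY airline

Result:
  Frontier: 2
  JetBlue: 8
  Spirit: 4
  United: 3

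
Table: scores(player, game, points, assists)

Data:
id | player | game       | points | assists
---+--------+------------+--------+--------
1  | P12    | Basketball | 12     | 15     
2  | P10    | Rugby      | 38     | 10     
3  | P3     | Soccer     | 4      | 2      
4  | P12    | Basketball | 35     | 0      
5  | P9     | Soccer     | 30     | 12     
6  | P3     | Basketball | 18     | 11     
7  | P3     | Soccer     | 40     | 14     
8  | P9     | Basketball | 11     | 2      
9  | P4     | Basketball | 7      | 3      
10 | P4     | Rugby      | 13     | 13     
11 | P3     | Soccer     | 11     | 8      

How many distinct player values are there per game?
SELECT game, COUNT(DISTINCT player)
FROM scores
GROUP BY game

Result:
  Basketball: 4 distinct
  Rugby: 2 distinct
  Soccer: 2 distinct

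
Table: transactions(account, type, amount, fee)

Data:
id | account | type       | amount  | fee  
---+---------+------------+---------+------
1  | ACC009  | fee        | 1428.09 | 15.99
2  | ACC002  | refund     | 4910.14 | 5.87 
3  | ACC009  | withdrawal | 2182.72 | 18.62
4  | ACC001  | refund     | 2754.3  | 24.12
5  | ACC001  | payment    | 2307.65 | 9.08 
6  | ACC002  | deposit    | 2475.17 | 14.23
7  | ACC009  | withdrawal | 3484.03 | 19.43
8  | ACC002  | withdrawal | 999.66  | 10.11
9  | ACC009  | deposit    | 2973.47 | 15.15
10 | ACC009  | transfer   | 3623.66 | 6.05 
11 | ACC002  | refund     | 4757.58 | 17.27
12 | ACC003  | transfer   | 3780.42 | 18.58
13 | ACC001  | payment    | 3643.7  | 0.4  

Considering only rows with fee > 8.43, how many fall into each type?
SELECT type, COUNT(*)
FROM transactions
WHERE fee > 8.43
GROUP BY type

Note: WHERE filters rows before grouping.

Result:
  deposit: 2
  fee: 1
  payment: 1
  refund: 2
  transfer: 1
  withdrawal: 3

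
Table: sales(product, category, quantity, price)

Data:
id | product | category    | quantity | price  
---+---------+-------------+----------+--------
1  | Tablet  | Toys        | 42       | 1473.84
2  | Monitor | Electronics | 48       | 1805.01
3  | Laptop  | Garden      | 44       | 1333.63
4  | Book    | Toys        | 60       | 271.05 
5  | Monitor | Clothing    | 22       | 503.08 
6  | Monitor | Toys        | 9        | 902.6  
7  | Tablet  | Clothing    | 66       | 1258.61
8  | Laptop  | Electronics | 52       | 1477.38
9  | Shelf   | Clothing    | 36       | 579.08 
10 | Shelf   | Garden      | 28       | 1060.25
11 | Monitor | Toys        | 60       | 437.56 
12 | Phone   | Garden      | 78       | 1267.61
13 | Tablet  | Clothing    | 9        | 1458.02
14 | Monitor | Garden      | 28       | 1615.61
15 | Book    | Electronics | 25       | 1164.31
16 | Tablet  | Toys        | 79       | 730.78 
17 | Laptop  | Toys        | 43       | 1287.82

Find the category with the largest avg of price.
SELECT category, AVG(price) as val
FROM sales
GROUP BY category
ORDER BY val DESC
LIMIT 1

Result: Electronics with avg(price) = 1482.23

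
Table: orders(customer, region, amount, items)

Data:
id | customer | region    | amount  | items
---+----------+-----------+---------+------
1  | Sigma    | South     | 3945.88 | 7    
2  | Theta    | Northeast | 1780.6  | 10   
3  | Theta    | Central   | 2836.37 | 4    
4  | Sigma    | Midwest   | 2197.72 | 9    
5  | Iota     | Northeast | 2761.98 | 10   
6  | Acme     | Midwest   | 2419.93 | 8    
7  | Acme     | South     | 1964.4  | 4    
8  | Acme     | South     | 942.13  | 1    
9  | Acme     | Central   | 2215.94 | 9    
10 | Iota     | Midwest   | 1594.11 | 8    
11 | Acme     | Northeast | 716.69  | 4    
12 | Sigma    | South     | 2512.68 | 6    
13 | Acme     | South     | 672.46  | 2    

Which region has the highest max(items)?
SELECT region, MAX(items) as val
FROM orders
GROUP BY region
ORDER BY val DESC
LIMIT 1

Result: Northeast with max(items) = 10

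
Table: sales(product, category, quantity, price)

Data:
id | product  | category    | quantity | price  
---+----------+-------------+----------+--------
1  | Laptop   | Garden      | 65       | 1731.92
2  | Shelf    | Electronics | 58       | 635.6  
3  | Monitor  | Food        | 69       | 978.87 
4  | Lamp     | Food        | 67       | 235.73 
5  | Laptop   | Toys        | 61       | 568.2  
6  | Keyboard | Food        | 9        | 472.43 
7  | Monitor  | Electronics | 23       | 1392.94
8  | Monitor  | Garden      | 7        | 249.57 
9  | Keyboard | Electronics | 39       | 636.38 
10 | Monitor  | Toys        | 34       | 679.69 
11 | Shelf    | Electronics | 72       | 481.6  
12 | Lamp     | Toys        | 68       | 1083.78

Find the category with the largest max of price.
SELECT category, MAX(price) as val
FROM sales
GROUP BY category
ORDER BY val DESC
LIMIT 1

Result: Garden with max(price) = 1731.92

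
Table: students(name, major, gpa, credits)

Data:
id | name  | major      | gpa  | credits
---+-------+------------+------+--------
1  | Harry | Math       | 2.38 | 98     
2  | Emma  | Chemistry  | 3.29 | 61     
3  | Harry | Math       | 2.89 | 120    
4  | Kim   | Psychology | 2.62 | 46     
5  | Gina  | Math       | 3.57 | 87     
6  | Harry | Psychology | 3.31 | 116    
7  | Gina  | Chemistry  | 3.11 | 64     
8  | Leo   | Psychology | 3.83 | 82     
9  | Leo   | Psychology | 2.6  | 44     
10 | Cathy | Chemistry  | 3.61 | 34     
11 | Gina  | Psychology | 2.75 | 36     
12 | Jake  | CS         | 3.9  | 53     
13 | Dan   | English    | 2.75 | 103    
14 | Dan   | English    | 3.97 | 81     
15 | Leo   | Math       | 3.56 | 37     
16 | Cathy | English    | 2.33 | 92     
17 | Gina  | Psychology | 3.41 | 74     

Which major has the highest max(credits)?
SELECT major, MAX(credits) as val
FROM students
GROUP BY major
ORDER BY val DESC
LIMIT 1

Result: Math with max(credits) = 120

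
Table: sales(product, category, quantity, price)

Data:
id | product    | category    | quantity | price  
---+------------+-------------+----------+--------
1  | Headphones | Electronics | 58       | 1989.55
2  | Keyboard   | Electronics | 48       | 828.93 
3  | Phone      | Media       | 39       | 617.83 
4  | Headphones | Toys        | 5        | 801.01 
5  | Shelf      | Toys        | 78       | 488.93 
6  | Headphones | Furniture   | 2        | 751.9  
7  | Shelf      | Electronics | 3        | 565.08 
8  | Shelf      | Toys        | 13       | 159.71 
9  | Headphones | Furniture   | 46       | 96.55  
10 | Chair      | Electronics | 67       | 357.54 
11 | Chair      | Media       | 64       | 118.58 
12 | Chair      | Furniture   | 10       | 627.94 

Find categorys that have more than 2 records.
SELECT category, COUNT(*) as cnt
FROM sales
GROUP BY category
HAVING COUNT(*) > 2

Result:
  Electronics: 4
  Furniture: 3
  Toys: 3

Note: HAVING filters groups after aggregation, WHERE filters rows before.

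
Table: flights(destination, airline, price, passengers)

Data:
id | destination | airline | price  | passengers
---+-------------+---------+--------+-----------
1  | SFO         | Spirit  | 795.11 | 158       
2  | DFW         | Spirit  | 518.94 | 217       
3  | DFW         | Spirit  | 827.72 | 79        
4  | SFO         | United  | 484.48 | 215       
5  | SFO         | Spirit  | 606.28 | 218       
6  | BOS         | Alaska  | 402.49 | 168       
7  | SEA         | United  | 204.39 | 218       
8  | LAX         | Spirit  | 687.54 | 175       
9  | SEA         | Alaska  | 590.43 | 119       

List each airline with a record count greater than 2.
SELECT airline, COUNT(*) as cnt
FROM flights
GROUP BY airline
HAVING COUNT(*) > 2

Result:
  Spirit: 5

Note: HAVING filters groups after aggregation, WHERE filters rows before.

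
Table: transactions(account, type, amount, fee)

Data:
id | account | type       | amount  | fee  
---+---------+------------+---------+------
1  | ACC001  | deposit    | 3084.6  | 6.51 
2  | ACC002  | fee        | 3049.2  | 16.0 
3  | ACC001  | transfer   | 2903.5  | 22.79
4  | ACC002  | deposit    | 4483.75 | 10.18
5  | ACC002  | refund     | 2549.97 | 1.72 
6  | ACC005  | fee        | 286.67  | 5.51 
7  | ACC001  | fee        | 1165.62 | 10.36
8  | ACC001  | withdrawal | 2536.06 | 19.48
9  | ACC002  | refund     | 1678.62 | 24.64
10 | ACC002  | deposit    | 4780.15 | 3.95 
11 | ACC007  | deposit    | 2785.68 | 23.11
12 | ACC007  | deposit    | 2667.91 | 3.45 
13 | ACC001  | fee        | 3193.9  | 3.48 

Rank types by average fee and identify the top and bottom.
SELECT type, AVG(fee)
FROM transactions
GROUP BY type
ORDER BY AVG(fee)

All groups:
  fee: 8.84
  deposit: 9.44
  refund: 13.18
  withdrawal: 19.48
  transfer: 22.79

Highest: transfer (22.79)
Lowest: fee (8.84)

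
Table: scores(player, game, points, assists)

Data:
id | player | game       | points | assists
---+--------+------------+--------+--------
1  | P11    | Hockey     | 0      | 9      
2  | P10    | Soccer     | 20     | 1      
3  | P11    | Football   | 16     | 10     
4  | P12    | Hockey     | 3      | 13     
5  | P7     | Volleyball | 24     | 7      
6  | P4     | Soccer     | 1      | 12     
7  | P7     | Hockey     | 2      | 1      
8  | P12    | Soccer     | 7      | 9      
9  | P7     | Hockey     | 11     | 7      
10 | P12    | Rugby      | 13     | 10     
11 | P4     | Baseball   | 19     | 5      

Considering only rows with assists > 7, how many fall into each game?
SELECT game, COUNT(*)
FROM scores
WHERE assists > 7
GROUP BY game

Note: WHERE filters rows before grouping.

Result:
  Football: 1
  Hockey: 2
  Rugby: 1
  Soccer: 2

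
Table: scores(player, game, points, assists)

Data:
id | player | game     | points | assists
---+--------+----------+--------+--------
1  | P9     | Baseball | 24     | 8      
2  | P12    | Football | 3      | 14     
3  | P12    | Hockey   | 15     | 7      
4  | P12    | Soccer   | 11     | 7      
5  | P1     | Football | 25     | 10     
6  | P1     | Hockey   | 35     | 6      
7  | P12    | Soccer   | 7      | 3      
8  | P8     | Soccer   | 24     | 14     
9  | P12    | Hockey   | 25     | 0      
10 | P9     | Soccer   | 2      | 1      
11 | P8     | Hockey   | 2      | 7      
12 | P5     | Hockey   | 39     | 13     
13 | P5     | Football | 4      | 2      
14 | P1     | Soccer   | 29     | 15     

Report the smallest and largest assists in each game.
SELECT game, MIN(assists), MAX(assists)
FROM scores
GROUP BY game

Result:
  Baseball: min=8, max=8
  Football: min=2, max=14
  Hockey: min=0, max=13
  Soccer: min=1, max=15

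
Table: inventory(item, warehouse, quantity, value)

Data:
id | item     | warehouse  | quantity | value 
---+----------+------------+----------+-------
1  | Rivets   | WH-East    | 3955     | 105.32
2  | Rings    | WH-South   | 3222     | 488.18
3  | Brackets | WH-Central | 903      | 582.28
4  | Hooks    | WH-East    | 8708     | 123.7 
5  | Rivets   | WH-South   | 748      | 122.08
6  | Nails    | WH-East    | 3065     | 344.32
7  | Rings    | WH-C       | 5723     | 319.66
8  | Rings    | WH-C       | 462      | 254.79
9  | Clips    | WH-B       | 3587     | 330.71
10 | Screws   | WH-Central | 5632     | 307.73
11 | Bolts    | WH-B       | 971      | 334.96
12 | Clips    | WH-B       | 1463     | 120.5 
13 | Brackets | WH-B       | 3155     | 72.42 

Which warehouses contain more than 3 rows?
SELECT warehouse, COUNT(*) as cnt
FROM inventory
GROUP BY warehouse
HAVING COUNT(*) > 3

Result:
  WH-B: 4

Note: HAVING filters groups after aggregation, WHERE filters rows before.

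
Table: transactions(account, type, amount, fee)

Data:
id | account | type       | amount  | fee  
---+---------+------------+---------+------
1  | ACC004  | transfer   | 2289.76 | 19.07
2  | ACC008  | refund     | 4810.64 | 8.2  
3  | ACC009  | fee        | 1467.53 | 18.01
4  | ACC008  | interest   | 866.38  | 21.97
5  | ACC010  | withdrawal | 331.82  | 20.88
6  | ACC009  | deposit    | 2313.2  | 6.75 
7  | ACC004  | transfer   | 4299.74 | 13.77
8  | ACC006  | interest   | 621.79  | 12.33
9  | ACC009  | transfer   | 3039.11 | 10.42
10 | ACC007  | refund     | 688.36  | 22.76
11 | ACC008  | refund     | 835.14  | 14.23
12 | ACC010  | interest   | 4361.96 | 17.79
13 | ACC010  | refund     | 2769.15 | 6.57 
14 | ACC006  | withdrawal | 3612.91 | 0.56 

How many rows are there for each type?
SELECT type, COUNT(*) as count
FROM transactions
GROUP BY type

Result:
  deposit: 1
  fee: 1
  interest: 3
  refund: 4
  transfer: 3
  withdrawal: 2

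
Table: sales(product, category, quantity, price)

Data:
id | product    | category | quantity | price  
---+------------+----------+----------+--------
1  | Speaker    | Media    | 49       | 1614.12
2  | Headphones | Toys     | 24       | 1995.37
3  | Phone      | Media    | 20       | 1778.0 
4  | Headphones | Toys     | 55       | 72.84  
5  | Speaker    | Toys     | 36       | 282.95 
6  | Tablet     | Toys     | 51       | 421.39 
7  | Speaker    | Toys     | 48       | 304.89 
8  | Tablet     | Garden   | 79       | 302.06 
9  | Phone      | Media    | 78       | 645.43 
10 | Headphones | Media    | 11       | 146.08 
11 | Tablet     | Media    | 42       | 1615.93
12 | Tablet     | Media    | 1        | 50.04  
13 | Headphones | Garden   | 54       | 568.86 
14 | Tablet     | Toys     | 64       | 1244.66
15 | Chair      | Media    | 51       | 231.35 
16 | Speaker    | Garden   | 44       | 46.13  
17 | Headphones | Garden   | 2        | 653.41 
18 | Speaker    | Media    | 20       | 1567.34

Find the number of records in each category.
SELECT category, COUNT(*) as count
FROM sales
GROUP BY category

Result:
  Garden: 4
  Media: 8
  Toys: 6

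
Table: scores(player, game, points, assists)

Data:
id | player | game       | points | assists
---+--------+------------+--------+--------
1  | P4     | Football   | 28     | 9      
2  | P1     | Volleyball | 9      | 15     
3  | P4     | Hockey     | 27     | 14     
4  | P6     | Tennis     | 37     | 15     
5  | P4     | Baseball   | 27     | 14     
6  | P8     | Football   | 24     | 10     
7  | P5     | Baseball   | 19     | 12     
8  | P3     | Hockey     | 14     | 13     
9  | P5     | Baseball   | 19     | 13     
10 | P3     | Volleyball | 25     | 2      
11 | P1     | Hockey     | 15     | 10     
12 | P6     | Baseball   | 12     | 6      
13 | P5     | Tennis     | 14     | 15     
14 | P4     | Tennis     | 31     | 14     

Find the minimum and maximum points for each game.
SELECT game, MIN(points), MAX(points)
FROM scores
GROUP BY game

Result:
  Baseball: min=12, max=27
  Football: min=24, max=28
  Hockey: min=14, max=27
  Tennis: min=14, max=37
  Volleyball: min=9, max=25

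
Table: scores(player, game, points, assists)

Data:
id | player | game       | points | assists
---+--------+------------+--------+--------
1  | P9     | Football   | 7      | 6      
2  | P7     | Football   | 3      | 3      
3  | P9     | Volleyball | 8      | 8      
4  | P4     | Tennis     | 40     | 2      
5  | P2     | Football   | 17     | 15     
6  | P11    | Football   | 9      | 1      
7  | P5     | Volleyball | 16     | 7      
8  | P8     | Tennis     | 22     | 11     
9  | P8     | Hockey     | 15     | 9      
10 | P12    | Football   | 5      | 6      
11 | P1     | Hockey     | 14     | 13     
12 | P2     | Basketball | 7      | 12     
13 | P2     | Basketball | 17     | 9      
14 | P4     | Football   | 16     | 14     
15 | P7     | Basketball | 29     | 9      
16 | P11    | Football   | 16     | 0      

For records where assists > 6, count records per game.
SELECT game, COUNT(*)
FROM scores
WHERE assists > 6
GROUP BY game

Note: WHERE filters rows before grouping.

Result:
  Basketball: 3
  Football: 2
  Hockey: 2
  Tennis: 1
  Volleyball: 2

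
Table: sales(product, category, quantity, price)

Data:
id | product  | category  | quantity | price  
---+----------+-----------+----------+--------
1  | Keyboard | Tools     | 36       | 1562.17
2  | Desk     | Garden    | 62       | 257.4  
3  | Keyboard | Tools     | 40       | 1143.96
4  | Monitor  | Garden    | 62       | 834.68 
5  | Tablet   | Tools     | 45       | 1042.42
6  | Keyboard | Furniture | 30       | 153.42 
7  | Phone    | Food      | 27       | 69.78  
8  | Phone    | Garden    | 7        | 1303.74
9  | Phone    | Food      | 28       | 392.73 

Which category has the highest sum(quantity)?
SELECT category, SUM(quantity) as val
FROM sales
GROUP BY category
ORDER BY val DESC
LIMIT 1

Result: Garden with sum(quantity) = 131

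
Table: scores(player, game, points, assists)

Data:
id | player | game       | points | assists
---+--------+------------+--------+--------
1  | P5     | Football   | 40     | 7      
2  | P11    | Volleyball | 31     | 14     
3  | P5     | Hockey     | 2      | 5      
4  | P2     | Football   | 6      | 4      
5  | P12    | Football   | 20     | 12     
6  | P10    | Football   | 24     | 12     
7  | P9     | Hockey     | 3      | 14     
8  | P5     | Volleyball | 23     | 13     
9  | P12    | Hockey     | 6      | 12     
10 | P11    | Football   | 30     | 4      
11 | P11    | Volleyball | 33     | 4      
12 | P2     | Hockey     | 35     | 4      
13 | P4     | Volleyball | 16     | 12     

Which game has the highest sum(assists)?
SELECT game, SUM(assists) as val
FROM scores
GROUP BY game
ORDER BY val DESC
LIMIT 1

Result: Volleyball with sum(assists) = 43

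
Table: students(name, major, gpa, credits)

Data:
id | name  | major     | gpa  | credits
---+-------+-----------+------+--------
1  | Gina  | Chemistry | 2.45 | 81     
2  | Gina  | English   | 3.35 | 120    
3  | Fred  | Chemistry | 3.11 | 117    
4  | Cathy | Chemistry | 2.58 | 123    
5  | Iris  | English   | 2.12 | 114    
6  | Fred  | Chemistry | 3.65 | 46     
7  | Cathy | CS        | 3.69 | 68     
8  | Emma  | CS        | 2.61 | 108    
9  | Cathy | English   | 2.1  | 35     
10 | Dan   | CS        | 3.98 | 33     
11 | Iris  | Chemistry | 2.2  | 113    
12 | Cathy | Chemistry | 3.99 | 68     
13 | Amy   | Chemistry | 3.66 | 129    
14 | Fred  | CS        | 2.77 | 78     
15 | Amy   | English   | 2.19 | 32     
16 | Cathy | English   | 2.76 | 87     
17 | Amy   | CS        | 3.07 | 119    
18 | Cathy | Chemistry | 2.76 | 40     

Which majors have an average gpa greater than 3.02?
SELECT major, AVG(gpa)
FROM students
GROUP BY major
HAVING AVG(gpa) > 3.02

Result:
  CS: avg=3.22
  Chemistry: avg=3.05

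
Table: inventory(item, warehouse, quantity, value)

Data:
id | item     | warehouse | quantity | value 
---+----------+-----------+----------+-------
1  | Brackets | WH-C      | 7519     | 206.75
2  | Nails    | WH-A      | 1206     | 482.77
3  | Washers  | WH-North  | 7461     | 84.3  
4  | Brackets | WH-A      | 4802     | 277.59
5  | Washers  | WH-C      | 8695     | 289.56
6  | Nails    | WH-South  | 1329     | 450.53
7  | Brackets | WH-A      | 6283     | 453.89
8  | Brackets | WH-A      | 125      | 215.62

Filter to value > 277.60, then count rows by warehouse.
SELECT warehouse, COUNT(*)
FROM inventory
WHERE value > 277.60
GROUP BY warehouse

Note: WHERE filters rows before grouping.

Result:
  WH-A: 2
  WH-C: 1
  WH-South: 1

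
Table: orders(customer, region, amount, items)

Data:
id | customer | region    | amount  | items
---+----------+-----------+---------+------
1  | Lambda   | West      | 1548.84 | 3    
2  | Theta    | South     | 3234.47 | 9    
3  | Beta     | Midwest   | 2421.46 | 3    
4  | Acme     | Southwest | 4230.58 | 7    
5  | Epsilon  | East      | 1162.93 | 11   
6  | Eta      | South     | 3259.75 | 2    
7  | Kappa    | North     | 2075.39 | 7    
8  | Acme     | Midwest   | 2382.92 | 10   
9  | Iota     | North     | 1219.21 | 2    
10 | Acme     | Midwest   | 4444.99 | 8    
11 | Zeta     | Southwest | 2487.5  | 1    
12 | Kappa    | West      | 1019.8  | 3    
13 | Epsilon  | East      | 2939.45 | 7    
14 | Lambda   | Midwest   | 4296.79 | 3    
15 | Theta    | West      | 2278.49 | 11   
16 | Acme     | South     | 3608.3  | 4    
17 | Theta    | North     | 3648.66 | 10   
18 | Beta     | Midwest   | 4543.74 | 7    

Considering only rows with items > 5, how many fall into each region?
SELECT region, COUNT(*)
FROM orders
WHERE items > 5
GROUP BY region

Note: WHERE filters rows before grouping.

Result:
  East: 2
  Midwest: 3
  North: 2
  South: 1
  Southwest: 1
  West: 1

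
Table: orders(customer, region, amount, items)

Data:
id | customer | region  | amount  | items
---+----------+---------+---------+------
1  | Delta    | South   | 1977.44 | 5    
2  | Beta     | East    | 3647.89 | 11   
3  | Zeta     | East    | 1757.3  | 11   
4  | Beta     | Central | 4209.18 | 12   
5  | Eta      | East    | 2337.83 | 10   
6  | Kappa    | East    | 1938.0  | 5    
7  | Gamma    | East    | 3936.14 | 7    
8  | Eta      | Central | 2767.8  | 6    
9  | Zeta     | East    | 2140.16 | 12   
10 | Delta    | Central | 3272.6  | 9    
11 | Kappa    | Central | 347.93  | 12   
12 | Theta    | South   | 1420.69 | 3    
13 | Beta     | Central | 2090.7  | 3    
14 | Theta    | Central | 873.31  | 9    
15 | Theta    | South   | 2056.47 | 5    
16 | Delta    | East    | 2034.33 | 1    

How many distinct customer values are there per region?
SELECT region, COUNT(DISTINCT customer)
FROM orders
GROUP BY region

Result:
  Central: 5 distinct
  East: 6 distinct
  South: 2 distinct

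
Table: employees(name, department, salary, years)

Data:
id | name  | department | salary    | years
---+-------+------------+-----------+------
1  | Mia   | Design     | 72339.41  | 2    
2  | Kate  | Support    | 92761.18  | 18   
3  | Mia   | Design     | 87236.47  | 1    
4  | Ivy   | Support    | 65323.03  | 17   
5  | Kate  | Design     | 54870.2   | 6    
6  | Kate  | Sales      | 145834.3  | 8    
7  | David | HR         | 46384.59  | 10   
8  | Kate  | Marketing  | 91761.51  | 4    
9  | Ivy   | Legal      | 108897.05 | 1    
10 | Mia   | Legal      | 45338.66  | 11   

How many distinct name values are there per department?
SELECT department, COUNT(DISTINCT name)
FROM employees
GROUP BY department

Result:
  Design: 2 distinct
  HR: 1 distinct
  Legal: 2 distinct
  Marketing: 1 distinct
  Sales: 1 distinct
  Support: 2 distinct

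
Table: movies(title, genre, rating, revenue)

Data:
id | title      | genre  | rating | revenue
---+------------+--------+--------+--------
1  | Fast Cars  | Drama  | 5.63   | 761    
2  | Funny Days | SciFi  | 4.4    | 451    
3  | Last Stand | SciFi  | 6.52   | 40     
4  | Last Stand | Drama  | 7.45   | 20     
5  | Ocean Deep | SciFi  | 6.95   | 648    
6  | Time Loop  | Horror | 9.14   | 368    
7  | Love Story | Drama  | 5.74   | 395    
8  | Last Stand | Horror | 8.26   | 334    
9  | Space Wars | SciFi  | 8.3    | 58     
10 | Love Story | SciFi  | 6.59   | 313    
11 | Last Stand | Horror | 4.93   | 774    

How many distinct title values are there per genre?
SELECT genre, COUNT(DISTINCT title)
FROM movies
GROUP BY genre

Result:
  Drama: 3 distinct
  Horror: 2 distinct
  SciFi: 5 distinct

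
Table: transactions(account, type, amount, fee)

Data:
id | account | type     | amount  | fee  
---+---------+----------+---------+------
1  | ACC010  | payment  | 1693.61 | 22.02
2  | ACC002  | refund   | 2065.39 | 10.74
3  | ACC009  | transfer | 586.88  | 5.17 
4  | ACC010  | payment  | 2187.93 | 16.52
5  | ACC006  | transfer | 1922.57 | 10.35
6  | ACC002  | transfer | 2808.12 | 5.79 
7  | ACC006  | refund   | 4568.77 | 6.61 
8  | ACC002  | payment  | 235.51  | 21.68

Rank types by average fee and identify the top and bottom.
SELECT type, AVG(fee)
FROM transactions
GROUP BY type
ORDER BY AVG(fee)

All groups:
  transfer: 7.10
  refund: 8.68
  payment: 20.07

Highest: payment (20.07)
Lowest: transfer (7.10)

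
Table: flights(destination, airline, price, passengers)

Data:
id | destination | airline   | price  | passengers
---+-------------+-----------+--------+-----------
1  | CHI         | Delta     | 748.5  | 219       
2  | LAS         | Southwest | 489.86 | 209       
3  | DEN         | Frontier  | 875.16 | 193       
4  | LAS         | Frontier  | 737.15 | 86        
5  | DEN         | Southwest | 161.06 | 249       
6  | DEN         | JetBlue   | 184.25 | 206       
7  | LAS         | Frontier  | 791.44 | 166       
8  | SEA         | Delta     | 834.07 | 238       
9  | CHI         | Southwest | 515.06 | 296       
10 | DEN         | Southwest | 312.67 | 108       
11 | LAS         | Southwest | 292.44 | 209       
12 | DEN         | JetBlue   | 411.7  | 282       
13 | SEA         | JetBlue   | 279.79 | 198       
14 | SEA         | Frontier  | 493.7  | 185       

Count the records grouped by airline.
SELECT airline, COUNT(*) as count
FROM flights
GROUP BY airline

Result:
  Delta: 2
  Frontier: 4
  JetBlue: 3
  Southwest: 5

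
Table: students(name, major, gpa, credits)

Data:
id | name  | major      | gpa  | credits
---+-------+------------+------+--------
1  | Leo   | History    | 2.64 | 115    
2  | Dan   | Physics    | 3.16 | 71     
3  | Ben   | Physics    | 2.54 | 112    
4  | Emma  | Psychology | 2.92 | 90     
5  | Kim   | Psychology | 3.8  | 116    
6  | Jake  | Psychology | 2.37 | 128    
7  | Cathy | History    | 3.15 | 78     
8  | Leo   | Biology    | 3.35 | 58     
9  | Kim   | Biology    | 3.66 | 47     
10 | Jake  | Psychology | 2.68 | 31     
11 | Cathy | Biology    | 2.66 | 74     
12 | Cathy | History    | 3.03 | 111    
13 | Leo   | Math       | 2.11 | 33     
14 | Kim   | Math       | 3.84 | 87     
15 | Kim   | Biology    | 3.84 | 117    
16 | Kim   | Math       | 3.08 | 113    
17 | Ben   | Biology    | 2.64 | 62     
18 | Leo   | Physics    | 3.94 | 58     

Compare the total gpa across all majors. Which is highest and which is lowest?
SELECT major, SUM(gpa)
FROM students
GROUP BY major
ORDER BY SUM(gpa)

All groups:
  History: 8.82
  Math: 9.03
  Physics: 9.64
  Psychology: 11.77
  Biology: 16.15

Highest: Biology (16.15)
Lowest: History (8.82)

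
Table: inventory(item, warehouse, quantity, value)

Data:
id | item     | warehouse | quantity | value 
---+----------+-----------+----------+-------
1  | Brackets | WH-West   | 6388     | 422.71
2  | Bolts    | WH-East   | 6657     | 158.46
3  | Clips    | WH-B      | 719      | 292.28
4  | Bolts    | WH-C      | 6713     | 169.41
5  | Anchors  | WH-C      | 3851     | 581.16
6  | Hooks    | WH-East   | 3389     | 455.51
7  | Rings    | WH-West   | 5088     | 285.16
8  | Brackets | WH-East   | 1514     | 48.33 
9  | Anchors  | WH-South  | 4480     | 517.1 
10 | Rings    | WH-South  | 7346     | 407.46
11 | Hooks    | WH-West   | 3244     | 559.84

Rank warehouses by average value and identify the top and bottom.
SELECT warehouse, AVG(value)
FROM inventory
GROUP BY warehouse
ORDER BY AVG(value)

All groups:
  WH-East: 220.77
  WH-B: 292.28
  WH-C: 375.29
  WH-West: 422.57
  WH-South: 462.28

Highest: WH-South (462.28)
Lowest: WH-East (220.77)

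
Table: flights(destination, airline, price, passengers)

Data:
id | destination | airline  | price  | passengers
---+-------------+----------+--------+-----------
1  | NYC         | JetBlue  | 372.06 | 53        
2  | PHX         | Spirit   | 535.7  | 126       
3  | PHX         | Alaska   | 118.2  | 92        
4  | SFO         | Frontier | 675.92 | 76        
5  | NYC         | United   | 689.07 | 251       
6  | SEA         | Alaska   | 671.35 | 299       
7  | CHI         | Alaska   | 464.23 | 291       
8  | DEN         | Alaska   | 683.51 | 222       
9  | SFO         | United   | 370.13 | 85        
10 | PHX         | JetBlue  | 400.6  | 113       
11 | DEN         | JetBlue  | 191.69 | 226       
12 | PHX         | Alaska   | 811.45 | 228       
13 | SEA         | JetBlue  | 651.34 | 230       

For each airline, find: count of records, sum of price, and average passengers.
SELECT airline,
       COUNT(*) as cnt,
       SUM(price) as total_price,
       AVG(passengers) as avg_passengers
FROM flights
GROUP BY airline

Result:
  Alaska: 5 records, 2748.74 total price, 226.40 avg passengers
  Frontier: 1 records, 675.92 total price, 76.00 avg passengers
  JetBlue: 4 records, 1615.69 total price, 155.50 avg passengers
  Spirit: 1 records, 535.70 total price, 126.00 avg passengers
  United: 2 records, 1059.20 total price, 168.00 avg passengers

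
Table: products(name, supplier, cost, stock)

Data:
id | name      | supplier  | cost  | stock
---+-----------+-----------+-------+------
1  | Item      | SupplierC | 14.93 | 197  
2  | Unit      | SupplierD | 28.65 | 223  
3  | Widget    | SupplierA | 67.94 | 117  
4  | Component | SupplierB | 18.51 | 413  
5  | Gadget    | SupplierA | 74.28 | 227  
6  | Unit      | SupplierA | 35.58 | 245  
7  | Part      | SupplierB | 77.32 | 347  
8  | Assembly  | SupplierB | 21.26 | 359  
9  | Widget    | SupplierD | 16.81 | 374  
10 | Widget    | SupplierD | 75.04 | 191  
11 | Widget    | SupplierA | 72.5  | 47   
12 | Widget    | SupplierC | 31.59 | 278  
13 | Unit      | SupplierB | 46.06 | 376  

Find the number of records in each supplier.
SELECT supplier, COUNT(*) as count
FROM products
GROUP BY supplier

Result:
  SupplierA: 4
  SupplierB: 4
  SupplierC: 2
  SupplierD: 3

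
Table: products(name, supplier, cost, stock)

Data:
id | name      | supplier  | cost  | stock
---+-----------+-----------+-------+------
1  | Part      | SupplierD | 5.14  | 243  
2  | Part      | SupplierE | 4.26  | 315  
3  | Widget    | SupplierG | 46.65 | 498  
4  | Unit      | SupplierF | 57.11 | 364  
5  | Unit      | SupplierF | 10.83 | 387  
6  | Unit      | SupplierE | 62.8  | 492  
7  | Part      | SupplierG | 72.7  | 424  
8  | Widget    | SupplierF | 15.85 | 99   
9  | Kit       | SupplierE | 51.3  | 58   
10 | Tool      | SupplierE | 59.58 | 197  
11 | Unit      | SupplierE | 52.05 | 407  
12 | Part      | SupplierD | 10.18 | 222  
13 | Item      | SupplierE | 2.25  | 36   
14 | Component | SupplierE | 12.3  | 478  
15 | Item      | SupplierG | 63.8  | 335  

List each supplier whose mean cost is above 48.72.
SELECT supplier, AVG(cost)
FROM products
GROUP BY supplier
HAVING AVG(cost) > 48.72

Result:
  SupplierG: avg=61.05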